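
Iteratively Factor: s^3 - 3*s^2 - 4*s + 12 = (s - 3)*(s^2 - 4) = (s - 3)*(s + 2)*(s - 2)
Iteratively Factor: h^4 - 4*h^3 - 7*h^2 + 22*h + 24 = (h + 2)*(h^3 - 6*h^2 + 5*h + 12) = (h - 3)*(h + 2)*(h^2 - 3*h - 4) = (h - 4)*(h - 3)*(h + 2)*(h + 1)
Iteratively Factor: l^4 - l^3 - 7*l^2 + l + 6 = (l - 1)*(l^3 - 7*l - 6) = (l - 1)*(l + 1)*(l^2 - l - 6) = (l - 1)*(l + 1)*(l + 2)*(l - 3)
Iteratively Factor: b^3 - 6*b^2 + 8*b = (b)*(b^2 - 6*b + 8) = b*(b - 4)*(b - 2)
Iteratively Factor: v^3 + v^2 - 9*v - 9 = (v + 3)*(v^2 - 2*v - 3) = (v - 3)*(v + 3)*(v + 1)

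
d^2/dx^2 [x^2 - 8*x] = 2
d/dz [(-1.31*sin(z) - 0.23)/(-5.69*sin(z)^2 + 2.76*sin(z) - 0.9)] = (-7.4539*sin(z)^2 - 2.6174*sin(z) + 1.8138)*cos(z)/(32.3761*sin(z)^4 - 31.4088*sin(z)^3 + 17.8596*sin(z)^2 - 4.968*sin(z) + 0.81)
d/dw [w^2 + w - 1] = 2*w + 1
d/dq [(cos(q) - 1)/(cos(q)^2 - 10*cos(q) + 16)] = (cos(q)^2 - 2*cos(q) - 6)*sin(q)/(cos(q)^2 - 10*cos(q) + 16)^2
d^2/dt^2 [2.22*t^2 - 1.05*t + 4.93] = 4.44000000000000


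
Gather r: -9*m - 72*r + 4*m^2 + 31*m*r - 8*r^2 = 4*m^2 - 9*m - 8*r^2 + r*(31*m - 72)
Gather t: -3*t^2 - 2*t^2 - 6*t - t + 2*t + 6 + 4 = -5*t^2 - 5*t + 10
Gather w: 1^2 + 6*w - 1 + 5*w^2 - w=5*w^2 + 5*w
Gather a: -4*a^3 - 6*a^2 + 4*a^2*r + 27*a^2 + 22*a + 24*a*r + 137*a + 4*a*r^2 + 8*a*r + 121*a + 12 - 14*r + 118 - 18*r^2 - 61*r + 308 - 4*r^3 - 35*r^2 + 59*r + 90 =-4*a^3 + a^2*(4*r + 21) + a*(4*r^2 + 32*r + 280) - 4*r^3 - 53*r^2 - 16*r + 528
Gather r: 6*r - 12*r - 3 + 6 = 3 - 6*r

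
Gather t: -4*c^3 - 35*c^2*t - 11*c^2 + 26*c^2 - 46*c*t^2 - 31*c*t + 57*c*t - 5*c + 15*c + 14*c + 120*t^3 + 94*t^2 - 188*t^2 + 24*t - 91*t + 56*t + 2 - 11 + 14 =-4*c^3 + 15*c^2 + 24*c + 120*t^3 + t^2*(-46*c - 94) + t*(-35*c^2 + 26*c - 11) + 5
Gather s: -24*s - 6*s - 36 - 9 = -30*s - 45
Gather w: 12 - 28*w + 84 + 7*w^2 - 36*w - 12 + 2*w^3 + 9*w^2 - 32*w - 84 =2*w^3 + 16*w^2 - 96*w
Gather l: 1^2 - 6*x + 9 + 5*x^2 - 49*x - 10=5*x^2 - 55*x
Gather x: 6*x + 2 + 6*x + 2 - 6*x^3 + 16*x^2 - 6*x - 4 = -6*x^3 + 16*x^2 + 6*x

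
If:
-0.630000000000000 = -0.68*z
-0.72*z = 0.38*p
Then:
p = -1.76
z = 0.93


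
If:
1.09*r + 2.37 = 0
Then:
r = -2.17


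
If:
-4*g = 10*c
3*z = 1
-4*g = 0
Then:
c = 0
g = 0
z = 1/3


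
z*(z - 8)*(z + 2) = z^3 - 6*z^2 - 16*z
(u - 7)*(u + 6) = u^2 - u - 42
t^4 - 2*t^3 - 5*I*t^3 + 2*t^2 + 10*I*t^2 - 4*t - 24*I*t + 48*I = (t - 2)*(t - 4*I)*(t - 3*I)*(t + 2*I)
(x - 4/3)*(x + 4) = x^2 + 8*x/3 - 16/3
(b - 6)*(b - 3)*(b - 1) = b^3 - 10*b^2 + 27*b - 18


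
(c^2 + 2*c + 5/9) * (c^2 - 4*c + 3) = c^4 - 2*c^3 - 40*c^2/9 + 34*c/9 + 5/3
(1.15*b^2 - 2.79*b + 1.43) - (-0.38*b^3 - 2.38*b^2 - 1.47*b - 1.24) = 0.38*b^3 + 3.53*b^2 - 1.32*b + 2.67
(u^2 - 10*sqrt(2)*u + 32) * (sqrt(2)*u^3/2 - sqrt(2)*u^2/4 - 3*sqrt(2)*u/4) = sqrt(2)*u^5/2 - 10*u^4 - sqrt(2)*u^4/4 + 5*u^3 + 61*sqrt(2)*u^3/4 - 8*sqrt(2)*u^2 + 15*u^2 - 24*sqrt(2)*u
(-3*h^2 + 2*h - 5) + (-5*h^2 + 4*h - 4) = -8*h^2 + 6*h - 9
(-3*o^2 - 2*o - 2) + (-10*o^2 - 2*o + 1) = -13*o^2 - 4*o - 1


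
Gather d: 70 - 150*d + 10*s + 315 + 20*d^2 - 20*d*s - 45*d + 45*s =20*d^2 + d*(-20*s - 195) + 55*s + 385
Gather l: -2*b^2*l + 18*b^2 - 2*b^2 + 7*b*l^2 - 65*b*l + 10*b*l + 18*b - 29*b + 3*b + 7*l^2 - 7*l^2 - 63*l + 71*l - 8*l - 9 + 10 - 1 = 16*b^2 + 7*b*l^2 - 8*b + l*(-2*b^2 - 55*b)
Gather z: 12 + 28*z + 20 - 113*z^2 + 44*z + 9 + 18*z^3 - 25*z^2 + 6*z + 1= 18*z^3 - 138*z^2 + 78*z + 42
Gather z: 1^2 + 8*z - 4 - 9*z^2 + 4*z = -9*z^2 + 12*z - 3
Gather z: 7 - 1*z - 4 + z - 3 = 0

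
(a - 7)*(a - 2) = a^2 - 9*a + 14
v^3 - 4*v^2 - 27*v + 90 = (v - 6)*(v - 3)*(v + 5)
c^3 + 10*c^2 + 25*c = c*(c + 5)^2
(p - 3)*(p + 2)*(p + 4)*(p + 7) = p^4 + 10*p^3 + 11*p^2 - 94*p - 168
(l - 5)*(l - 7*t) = l^2 - 7*l*t - 5*l + 35*t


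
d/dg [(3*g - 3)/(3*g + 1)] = 12/(3*g + 1)^2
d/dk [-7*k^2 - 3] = -14*k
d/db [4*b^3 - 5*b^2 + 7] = 2*b*(6*b - 5)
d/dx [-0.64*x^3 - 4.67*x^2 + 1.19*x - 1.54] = -1.92*x^2 - 9.34*x + 1.19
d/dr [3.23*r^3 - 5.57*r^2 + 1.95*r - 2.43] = 9.69*r^2 - 11.14*r + 1.95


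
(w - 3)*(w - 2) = w^2 - 5*w + 6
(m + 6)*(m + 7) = m^2 + 13*m + 42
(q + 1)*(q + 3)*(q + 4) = q^3 + 8*q^2 + 19*q + 12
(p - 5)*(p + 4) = p^2 - p - 20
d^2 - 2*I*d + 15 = (d - 5*I)*(d + 3*I)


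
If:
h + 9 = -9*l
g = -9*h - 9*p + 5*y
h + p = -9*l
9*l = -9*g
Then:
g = 5*y/82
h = 45*y/82 - 9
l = -5*y/82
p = 9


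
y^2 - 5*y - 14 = (y - 7)*(y + 2)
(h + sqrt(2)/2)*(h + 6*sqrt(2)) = h^2 + 13*sqrt(2)*h/2 + 6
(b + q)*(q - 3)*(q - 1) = b*q^2 - 4*b*q + 3*b + q^3 - 4*q^2 + 3*q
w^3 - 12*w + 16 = (w - 2)^2*(w + 4)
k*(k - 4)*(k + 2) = k^3 - 2*k^2 - 8*k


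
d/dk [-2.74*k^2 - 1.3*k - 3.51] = -5.48*k - 1.3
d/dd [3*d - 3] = 3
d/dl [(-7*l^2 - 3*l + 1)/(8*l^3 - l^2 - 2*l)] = (56*l^4 + 48*l^3 - 13*l^2 + 2*l + 2)/(l^2*(64*l^4 - 16*l^3 - 31*l^2 + 4*l + 4))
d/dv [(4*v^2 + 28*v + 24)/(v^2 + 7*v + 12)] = 24*(2*v + 7)/(v^2 + 7*v + 12)^2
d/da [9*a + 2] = 9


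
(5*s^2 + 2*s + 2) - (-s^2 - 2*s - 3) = 6*s^2 + 4*s + 5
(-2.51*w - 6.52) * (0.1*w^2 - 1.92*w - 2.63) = -0.251*w^3 + 4.1672*w^2 + 19.1197*w + 17.1476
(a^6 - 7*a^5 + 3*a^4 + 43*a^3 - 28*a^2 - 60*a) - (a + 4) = a^6 - 7*a^5 + 3*a^4 + 43*a^3 - 28*a^2 - 61*a - 4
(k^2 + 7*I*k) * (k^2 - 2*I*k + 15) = k^4 + 5*I*k^3 + 29*k^2 + 105*I*k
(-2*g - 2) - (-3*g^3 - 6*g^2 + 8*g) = 3*g^3 + 6*g^2 - 10*g - 2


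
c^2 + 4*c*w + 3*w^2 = (c + w)*(c + 3*w)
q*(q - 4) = q^2 - 4*q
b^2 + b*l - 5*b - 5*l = (b - 5)*(b + l)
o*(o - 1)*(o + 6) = o^3 + 5*o^2 - 6*o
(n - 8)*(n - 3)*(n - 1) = n^3 - 12*n^2 + 35*n - 24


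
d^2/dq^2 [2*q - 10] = 0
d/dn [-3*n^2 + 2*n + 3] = 2 - 6*n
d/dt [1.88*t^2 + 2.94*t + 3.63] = 3.76*t + 2.94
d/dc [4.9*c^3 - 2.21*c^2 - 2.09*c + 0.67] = 14.7*c^2 - 4.42*c - 2.09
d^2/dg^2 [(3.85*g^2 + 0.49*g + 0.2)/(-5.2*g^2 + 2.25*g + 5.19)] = (-1.13686837721616e-13*g^4 - 116.5892*g^3 - 655.8708*g^2 - 65.30472*g - 208.78422)/(140.608*g^6 - 182.52*g^5 - 342.0378*g^4 + 352.947375*g^3 + 341.380035*g^2 - 181.818675*g - 139.798359)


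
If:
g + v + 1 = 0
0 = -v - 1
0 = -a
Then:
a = 0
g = 0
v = -1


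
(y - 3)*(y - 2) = y^2 - 5*y + 6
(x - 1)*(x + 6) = x^2 + 5*x - 6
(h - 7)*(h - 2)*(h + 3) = h^3 - 6*h^2 - 13*h + 42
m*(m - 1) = m^2 - m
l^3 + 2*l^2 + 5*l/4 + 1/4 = (l + 1/2)^2*(l + 1)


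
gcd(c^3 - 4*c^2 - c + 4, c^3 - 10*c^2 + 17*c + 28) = c^2 - 3*c - 4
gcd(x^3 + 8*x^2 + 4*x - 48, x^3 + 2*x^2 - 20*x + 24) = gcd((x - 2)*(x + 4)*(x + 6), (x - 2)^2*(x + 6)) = x^2 + 4*x - 12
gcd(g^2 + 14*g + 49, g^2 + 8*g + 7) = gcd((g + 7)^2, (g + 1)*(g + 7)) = g + 7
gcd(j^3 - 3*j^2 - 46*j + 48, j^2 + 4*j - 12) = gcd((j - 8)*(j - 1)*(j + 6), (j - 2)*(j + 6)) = j + 6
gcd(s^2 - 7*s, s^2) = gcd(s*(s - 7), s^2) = s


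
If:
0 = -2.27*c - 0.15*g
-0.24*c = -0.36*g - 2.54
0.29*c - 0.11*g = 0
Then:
No Solution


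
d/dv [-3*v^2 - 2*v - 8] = -6*v - 2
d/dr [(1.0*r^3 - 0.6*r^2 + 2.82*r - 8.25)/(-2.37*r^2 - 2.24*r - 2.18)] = (-2.37*r^4 - 4.48*r^3 + 1.4874*r^2 - 36.489*r - 24.6276)/(5.6169*r^4 + 10.6176*r^3 + 15.3508*r^2 + 9.7664*r + 4.7524)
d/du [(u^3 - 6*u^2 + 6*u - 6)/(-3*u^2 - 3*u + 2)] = 3*(-u^4 - 2*u^3 + 14*u^2 - 20*u - 2)/(9*u^4 + 18*u^3 - 3*u^2 - 12*u + 4)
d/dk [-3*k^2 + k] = 1 - 6*k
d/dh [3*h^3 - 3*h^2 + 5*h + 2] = 9*h^2 - 6*h + 5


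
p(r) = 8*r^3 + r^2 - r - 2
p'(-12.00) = 3431.00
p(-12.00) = -13670.00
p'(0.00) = -1.00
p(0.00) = -2.00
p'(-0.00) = -1.00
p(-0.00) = -2.00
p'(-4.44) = 463.25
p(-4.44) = -678.07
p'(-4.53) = 482.44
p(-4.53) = -720.63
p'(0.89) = 19.79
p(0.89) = 3.54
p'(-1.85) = 77.44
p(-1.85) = -47.38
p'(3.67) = 329.59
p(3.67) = 403.25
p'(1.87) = 86.67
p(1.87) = 51.94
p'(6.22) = 939.96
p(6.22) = 1955.60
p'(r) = 24*r^2 + 2*r - 1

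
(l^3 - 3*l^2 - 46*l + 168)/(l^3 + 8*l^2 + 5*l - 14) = (l^2 - 10*l + 24)/(l^2 + l - 2)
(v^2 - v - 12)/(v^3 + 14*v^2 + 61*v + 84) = (v - 4)/(v^2 + 11*v + 28)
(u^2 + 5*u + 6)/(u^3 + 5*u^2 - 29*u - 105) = (u + 2)/(u^2 + 2*u - 35)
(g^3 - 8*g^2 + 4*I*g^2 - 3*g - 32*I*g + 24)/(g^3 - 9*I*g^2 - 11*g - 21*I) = (g^2 + g*(-8 + 3*I) - 24*I)/(g^2 - 10*I*g - 21)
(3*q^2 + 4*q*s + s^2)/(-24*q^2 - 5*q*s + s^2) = (-q - s)/(8*q - s)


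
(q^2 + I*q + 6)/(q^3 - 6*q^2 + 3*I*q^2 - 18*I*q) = (q - 2*I)/(q*(q - 6))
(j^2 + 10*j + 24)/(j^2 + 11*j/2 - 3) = 2*(j + 4)/(2*j - 1)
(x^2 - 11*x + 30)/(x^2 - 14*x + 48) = (x - 5)/(x - 8)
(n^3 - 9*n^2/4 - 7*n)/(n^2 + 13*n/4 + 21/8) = 2*n*(n - 4)/(2*n + 3)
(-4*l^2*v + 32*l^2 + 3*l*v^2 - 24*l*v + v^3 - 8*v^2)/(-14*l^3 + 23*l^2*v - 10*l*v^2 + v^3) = (4*l*v - 32*l + v^2 - 8*v)/(14*l^2 - 9*l*v + v^2)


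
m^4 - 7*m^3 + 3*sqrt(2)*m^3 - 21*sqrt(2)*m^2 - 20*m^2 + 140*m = m*(m - 7)*(m - 2*sqrt(2))*(m + 5*sqrt(2))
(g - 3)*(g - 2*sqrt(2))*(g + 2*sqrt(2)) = g^3 - 3*g^2 - 8*g + 24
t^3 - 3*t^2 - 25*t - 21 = (t - 7)*(t + 1)*(t + 3)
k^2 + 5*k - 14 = (k - 2)*(k + 7)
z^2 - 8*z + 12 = (z - 6)*(z - 2)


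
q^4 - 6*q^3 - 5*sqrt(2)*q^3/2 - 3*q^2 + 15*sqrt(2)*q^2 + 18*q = q*(q - 6)*(q - 3*sqrt(2))*(q + sqrt(2)/2)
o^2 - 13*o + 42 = (o - 7)*(o - 6)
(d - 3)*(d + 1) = d^2 - 2*d - 3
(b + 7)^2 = b^2 + 14*b + 49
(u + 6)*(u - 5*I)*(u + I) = u^3 + 6*u^2 - 4*I*u^2 + 5*u - 24*I*u + 30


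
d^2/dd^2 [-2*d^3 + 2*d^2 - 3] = 4 - 12*d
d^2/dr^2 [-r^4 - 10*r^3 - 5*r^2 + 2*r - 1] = -12*r^2 - 60*r - 10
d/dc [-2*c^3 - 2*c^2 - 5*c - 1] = -6*c^2 - 4*c - 5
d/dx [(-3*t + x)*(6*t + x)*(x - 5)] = -18*t^2 + 6*t*x - 15*t + 3*x^2 - 10*x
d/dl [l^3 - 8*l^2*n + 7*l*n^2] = 3*l^2 - 16*l*n + 7*n^2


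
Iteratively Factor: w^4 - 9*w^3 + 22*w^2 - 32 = (w + 1)*(w^3 - 10*w^2 + 32*w - 32) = (w - 2)*(w + 1)*(w^2 - 8*w + 16) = (w - 4)*(w - 2)*(w + 1)*(w - 4)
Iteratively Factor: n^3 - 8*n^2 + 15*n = (n - 3)*(n^2 - 5*n) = n*(n - 3)*(n - 5)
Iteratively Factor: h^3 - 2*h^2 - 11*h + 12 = (h - 1)*(h^2 - h - 12) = (h - 4)*(h - 1)*(h + 3)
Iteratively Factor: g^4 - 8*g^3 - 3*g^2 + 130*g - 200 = (g - 2)*(g^3 - 6*g^2 - 15*g + 100) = (g - 5)*(g - 2)*(g^2 - g - 20) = (g - 5)*(g - 2)*(g + 4)*(g - 5)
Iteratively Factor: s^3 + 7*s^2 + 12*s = (s + 4)*(s^2 + 3*s) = s*(s + 4)*(s + 3)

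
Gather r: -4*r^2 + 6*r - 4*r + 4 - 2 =-4*r^2 + 2*r + 2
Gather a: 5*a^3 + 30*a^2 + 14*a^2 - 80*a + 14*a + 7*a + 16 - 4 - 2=5*a^3 + 44*a^2 - 59*a + 10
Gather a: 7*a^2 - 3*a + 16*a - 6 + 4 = 7*a^2 + 13*a - 2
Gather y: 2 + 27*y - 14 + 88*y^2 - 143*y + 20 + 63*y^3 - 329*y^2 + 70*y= 63*y^3 - 241*y^2 - 46*y + 8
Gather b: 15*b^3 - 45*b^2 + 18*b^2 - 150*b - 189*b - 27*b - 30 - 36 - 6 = 15*b^3 - 27*b^2 - 366*b - 72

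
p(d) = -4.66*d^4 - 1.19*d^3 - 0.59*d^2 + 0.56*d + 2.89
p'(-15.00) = 62125.01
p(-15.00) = -232034.51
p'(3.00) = -538.39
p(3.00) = -410.33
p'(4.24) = -1489.46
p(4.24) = -1602.13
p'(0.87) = -15.44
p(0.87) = -0.52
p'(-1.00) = 16.81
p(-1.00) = -1.73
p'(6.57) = -5447.47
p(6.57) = -9038.93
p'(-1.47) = 53.79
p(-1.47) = -17.19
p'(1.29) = -46.92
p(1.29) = -12.83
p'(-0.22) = 0.85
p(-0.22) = 2.74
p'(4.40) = -1661.58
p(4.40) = -1854.05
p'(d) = -18.64*d^3 - 3.57*d^2 - 1.18*d + 0.56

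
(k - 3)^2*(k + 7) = k^3 + k^2 - 33*k + 63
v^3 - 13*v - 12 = (v - 4)*(v + 1)*(v + 3)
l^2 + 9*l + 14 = (l + 2)*(l + 7)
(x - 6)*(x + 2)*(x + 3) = x^3 - x^2 - 24*x - 36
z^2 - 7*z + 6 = (z - 6)*(z - 1)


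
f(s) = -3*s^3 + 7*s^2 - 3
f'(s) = -9*s^2 + 14*s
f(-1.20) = 12.26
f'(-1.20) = -29.76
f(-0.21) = -2.66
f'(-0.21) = -3.34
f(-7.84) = 1872.93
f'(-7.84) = -662.95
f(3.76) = -63.51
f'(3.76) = -74.60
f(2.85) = -15.59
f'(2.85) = -33.20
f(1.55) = 2.65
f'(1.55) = 0.08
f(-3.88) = 277.61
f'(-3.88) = -189.81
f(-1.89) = 42.26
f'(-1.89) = -58.61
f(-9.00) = 2751.00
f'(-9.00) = -855.00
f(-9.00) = 2751.00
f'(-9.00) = -855.00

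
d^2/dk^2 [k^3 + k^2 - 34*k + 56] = 6*k + 2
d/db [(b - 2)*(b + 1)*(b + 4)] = 3*b^2 + 6*b - 6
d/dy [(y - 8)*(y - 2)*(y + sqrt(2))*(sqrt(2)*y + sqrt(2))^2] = 10*y^4 - 64*y^3 + 8*sqrt(2)*y^3 - 48*sqrt(2)*y^2 - 18*y^2 - 12*sqrt(2)*y + 88*y + 32 + 44*sqrt(2)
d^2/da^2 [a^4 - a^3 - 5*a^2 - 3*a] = 12*a^2 - 6*a - 10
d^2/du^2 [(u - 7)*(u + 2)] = 2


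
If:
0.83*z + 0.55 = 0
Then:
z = -0.66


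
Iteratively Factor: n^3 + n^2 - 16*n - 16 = (n - 4)*(n^2 + 5*n + 4) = (n - 4)*(n + 1)*(n + 4)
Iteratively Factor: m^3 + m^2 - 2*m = (m + 2)*(m^2 - m) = m*(m + 2)*(m - 1)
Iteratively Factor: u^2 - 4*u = (u - 4)*(u)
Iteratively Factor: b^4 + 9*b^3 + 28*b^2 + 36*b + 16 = (b + 4)*(b^3 + 5*b^2 + 8*b + 4) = (b + 2)*(b + 4)*(b^2 + 3*b + 2) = (b + 2)^2*(b + 4)*(b + 1)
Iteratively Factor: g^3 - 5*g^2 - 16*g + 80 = (g + 4)*(g^2 - 9*g + 20) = (g - 4)*(g + 4)*(g - 5)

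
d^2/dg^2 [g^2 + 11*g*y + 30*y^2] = 2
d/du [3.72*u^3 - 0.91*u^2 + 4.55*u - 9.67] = 11.16*u^2 - 1.82*u + 4.55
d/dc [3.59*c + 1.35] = 3.59000000000000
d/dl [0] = 0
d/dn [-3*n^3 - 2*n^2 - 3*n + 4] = -9*n^2 - 4*n - 3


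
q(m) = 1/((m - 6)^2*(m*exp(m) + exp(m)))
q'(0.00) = -0.05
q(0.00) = 0.03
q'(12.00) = 0.00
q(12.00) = 0.00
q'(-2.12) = -0.02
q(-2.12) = -0.11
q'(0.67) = -0.01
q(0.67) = 0.01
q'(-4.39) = 0.11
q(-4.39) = -0.22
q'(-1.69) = -0.09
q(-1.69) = -0.13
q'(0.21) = -0.03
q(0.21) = 0.02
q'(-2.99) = 0.03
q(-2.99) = -0.12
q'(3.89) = -0.00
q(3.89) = 0.00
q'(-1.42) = -0.30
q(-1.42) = -0.18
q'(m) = (-m*exp(m) - 2*exp(m))/((m - 6)^2*(m*exp(m) + exp(m))^2) - 2/((m - 6)^3*(m*exp(m) + exp(m))) = (-2*m + (-m - 2)*(m - 6) - 2)*exp(-m)/((m - 6)^3*(m + 1)^2)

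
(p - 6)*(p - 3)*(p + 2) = p^3 - 7*p^2 + 36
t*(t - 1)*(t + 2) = t^3 + t^2 - 2*t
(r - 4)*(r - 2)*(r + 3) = r^3 - 3*r^2 - 10*r + 24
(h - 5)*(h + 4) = h^2 - h - 20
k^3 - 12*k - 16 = (k - 4)*(k + 2)^2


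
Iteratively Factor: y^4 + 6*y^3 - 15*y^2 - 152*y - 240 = (y + 4)*(y^3 + 2*y^2 - 23*y - 60) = (y - 5)*(y + 4)*(y^2 + 7*y + 12) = (y - 5)*(y + 4)^2*(y + 3)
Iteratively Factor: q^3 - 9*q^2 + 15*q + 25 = (q - 5)*(q^2 - 4*q - 5) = (q - 5)^2*(q + 1)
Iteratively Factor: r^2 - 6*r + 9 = (r - 3)*(r - 3)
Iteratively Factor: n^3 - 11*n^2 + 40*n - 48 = (n - 4)*(n^2 - 7*n + 12) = (n - 4)^2*(n - 3)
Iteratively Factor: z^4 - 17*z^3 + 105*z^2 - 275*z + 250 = (z - 5)*(z^3 - 12*z^2 + 45*z - 50) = (z - 5)^2*(z^2 - 7*z + 10) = (z - 5)^3*(z - 2)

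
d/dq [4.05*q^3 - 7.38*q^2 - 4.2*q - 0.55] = 12.15*q^2 - 14.76*q - 4.2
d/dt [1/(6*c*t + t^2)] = 2*(-3*c - t)/(t^2*(6*c + t)^2)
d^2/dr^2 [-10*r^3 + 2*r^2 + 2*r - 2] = 4 - 60*r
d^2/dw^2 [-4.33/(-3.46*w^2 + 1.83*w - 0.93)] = (-103.674056*w^2 + 54.833388*w + 4.33*(6.92*w - 1.83)*(13.84*w - 3.66) - 27.866148)/(3.46*w^2 - 1.83*w + 0.93)^3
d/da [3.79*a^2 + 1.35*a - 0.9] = 7.58*a + 1.35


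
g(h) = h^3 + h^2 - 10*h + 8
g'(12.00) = 446.00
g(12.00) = 1760.00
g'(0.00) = -10.00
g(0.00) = 8.00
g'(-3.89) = 27.62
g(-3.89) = 3.17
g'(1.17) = -3.55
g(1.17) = -0.73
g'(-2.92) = 9.74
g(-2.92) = 20.83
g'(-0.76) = -9.79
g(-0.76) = 15.74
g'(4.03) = 46.78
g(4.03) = 49.39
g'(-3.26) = 15.36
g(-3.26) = 16.58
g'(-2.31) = 1.39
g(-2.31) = 24.11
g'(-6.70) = 111.27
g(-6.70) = -180.87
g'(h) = 3*h^2 + 2*h - 10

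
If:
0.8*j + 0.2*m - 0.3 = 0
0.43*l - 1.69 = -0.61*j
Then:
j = 0.375 - 0.25*m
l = 0.354651162790698*m + 3.39825581395349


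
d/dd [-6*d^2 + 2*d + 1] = 2 - 12*d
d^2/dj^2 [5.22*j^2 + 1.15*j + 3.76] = 10.4400000000000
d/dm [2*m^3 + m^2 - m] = 6*m^2 + 2*m - 1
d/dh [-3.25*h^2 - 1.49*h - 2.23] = -6.5*h - 1.49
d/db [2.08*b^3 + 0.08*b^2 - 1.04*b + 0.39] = 6.24*b^2 + 0.16*b - 1.04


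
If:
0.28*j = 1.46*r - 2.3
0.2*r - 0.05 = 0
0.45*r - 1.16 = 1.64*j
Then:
No Solution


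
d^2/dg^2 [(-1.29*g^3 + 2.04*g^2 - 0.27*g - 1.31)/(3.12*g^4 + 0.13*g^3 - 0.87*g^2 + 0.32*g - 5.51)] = (-25.1147520000001*g^9 + 119.149056*g^8 - 47.584368*g^7 - 227.910462*g^6 - 567.92853*g^5 + 895.624158*g^4 - 62.382828*g^3 - 323.870406*g^2 - 230.663274*g + 135.208286)/(30.371328*g^12 + 3.796416*g^11 - 25.2486*g^10 + 7.229989*g^9 - 153.090405*g^8 - 18.309369*g^7 + 89.541516*g^6 - 28.501458*g^5 + 270.016419*g^4 + 21.077111*g^3 - 80.932533*g^2 + 29.145696*g - 167.284151)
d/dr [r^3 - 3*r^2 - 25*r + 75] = 3*r^2 - 6*r - 25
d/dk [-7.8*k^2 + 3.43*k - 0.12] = 3.43 - 15.6*k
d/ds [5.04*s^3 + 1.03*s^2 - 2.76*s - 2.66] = 15.12*s^2 + 2.06*s - 2.76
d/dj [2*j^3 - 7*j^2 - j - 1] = 6*j^2 - 14*j - 1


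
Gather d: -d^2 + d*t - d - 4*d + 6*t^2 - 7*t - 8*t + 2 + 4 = -d^2 + d*(t - 5) + 6*t^2 - 15*t + 6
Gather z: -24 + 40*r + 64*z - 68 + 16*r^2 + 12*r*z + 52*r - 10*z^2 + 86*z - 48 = 16*r^2 + 92*r - 10*z^2 + z*(12*r + 150) - 140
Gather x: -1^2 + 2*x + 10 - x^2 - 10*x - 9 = -x^2 - 8*x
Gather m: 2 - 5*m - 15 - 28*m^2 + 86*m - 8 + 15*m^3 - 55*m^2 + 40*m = 15*m^3 - 83*m^2 + 121*m - 21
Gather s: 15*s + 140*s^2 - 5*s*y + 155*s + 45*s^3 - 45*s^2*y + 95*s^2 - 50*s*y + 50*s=45*s^3 + s^2*(235 - 45*y) + s*(220 - 55*y)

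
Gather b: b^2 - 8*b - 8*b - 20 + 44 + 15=b^2 - 16*b + 39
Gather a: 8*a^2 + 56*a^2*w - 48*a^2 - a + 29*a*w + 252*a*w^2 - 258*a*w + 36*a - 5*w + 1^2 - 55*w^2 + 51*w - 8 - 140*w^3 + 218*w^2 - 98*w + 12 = a^2*(56*w - 40) + a*(252*w^2 - 229*w + 35) - 140*w^3 + 163*w^2 - 52*w + 5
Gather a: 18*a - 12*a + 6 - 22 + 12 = 6*a - 4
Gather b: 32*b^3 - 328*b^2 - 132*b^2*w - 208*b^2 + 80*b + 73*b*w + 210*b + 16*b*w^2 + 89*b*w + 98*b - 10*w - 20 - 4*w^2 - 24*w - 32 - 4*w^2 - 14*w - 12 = 32*b^3 + b^2*(-132*w - 536) + b*(16*w^2 + 162*w + 388) - 8*w^2 - 48*w - 64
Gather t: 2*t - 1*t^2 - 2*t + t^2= 0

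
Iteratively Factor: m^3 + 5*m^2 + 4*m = (m + 4)*(m^2 + m) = (m + 1)*(m + 4)*(m)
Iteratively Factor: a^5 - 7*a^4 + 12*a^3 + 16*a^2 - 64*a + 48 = (a - 2)*(a^4 - 5*a^3 + 2*a^2 + 20*a - 24) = (a - 2)*(a + 2)*(a^3 - 7*a^2 + 16*a - 12) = (a - 2)^2*(a + 2)*(a^2 - 5*a + 6) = (a - 3)*(a - 2)^2*(a + 2)*(a - 2)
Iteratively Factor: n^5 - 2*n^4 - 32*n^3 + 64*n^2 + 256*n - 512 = (n - 2)*(n^4 - 32*n^2 + 256) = (n - 4)*(n - 2)*(n^3 + 4*n^2 - 16*n - 64) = (n - 4)*(n - 2)*(n + 4)*(n^2 - 16) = (n - 4)^2*(n - 2)*(n + 4)*(n + 4)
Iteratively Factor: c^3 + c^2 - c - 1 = (c + 1)*(c^2 - 1) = (c + 1)^2*(c - 1)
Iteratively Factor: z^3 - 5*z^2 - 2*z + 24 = (z + 2)*(z^2 - 7*z + 12) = (z - 3)*(z + 2)*(z - 4)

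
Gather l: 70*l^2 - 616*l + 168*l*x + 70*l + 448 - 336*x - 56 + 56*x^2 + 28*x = 70*l^2 + l*(168*x - 546) + 56*x^2 - 308*x + 392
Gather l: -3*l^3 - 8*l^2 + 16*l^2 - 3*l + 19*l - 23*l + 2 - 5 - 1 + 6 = -3*l^3 + 8*l^2 - 7*l + 2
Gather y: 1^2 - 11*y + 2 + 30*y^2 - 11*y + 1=30*y^2 - 22*y + 4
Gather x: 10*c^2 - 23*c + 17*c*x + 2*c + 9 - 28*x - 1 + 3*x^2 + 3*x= 10*c^2 - 21*c + 3*x^2 + x*(17*c - 25) + 8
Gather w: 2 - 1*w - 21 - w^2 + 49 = -w^2 - w + 30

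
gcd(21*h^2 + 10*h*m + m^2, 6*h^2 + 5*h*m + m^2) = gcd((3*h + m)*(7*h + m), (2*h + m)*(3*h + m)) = 3*h + m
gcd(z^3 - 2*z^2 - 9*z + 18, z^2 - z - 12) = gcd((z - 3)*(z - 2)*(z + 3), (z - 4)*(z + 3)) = z + 3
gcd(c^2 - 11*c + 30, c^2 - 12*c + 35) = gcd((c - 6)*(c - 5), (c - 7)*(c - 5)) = c - 5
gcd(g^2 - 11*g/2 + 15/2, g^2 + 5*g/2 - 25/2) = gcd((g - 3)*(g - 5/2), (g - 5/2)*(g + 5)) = g - 5/2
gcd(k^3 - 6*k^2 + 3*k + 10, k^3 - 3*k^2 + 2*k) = k - 2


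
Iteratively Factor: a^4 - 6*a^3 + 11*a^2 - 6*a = (a - 2)*(a^3 - 4*a^2 + 3*a) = a*(a - 2)*(a^2 - 4*a + 3) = a*(a - 3)*(a - 2)*(a - 1)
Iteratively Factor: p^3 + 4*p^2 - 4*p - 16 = (p + 2)*(p^2 + 2*p - 8) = (p + 2)*(p + 4)*(p - 2)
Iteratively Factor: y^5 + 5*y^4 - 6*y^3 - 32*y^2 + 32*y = (y - 2)*(y^4 + 7*y^3 + 8*y^2 - 16*y) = (y - 2)*(y + 4)*(y^3 + 3*y^2 - 4*y) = (y - 2)*(y - 1)*(y + 4)*(y^2 + 4*y) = (y - 2)*(y - 1)*(y + 4)^2*(y)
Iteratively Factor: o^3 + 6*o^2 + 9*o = (o + 3)*(o^2 + 3*o) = (o + 3)^2*(o)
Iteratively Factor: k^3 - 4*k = (k - 2)*(k^2 + 2*k) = (k - 2)*(k + 2)*(k)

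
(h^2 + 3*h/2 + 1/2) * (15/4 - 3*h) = -3*h^3 - 3*h^2/4 + 33*h/8 + 15/8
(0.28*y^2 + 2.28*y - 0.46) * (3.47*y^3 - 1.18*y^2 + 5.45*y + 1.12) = 0.9716*y^5 + 7.5812*y^4 - 2.7606*y^3 + 13.2824*y^2 + 0.0465999999999998*y - 0.5152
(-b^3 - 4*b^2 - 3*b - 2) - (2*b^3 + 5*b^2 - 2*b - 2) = -3*b^3 - 9*b^2 - b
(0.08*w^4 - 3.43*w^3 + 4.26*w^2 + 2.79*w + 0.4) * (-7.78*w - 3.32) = -0.6224*w^5 + 26.4198*w^4 - 21.7552*w^3 - 35.8494*w^2 - 12.3748*w - 1.328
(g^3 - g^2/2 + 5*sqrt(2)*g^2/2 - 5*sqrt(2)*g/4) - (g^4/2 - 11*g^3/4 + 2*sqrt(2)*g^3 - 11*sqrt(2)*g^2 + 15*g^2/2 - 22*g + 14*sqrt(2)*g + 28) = -g^4/2 - 2*sqrt(2)*g^3 + 15*g^3/4 - 8*g^2 + 27*sqrt(2)*g^2/2 - 61*sqrt(2)*g/4 + 22*g - 28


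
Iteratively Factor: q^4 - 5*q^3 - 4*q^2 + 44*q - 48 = (q + 3)*(q^3 - 8*q^2 + 20*q - 16) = (q - 2)*(q + 3)*(q^2 - 6*q + 8) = (q - 2)^2*(q + 3)*(q - 4)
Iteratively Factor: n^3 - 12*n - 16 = (n + 2)*(n^2 - 2*n - 8) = (n - 4)*(n + 2)*(n + 2)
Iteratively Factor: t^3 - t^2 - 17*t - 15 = (t - 5)*(t^2 + 4*t + 3) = (t - 5)*(t + 1)*(t + 3)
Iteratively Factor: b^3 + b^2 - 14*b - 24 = (b + 3)*(b^2 - 2*b - 8) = (b + 2)*(b + 3)*(b - 4)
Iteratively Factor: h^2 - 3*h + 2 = (h - 1)*(h - 2)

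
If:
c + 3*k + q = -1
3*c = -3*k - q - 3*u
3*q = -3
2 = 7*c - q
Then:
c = 1/7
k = -1/21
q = -1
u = 5/21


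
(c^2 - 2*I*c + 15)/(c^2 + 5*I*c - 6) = (c - 5*I)/(c + 2*I)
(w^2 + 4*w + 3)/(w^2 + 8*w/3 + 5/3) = 3*(w + 3)/(3*w + 5)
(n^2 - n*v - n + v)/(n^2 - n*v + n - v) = (n - 1)/(n + 1)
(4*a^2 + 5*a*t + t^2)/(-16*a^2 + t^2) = (a + t)/(-4*a + t)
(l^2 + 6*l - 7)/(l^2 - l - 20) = (-l^2 - 6*l + 7)/(-l^2 + l + 20)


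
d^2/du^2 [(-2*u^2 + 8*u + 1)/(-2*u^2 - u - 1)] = 2*(-36*u^3 - 24*u^2 + 42*u + 11)/(8*u^6 + 12*u^5 + 18*u^4 + 13*u^3 + 9*u^2 + 3*u + 1)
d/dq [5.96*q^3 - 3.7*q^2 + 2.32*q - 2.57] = 17.88*q^2 - 7.4*q + 2.32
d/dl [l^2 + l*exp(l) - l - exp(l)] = l*exp(l) + 2*l - 1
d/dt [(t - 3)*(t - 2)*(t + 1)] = 3*t^2 - 8*t + 1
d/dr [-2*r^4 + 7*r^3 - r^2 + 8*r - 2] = -8*r^3 + 21*r^2 - 2*r + 8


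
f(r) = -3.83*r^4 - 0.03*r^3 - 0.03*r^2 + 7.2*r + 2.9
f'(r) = -15.32*r^3 - 0.09*r^2 - 0.06*r + 7.2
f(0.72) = 7.03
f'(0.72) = 1.39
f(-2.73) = -229.11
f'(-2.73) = 318.40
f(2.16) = -65.36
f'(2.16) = -147.74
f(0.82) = 7.04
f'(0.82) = -1.36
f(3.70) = -690.19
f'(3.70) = -770.26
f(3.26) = -407.57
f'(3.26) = -524.73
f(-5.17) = -2767.26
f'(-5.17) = 2122.15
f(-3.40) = -532.56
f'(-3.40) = 608.50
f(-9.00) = -25171.09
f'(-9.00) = 11168.73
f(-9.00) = -25171.09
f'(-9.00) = 11168.73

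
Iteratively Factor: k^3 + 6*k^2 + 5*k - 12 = (k + 3)*(k^2 + 3*k - 4) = (k - 1)*(k + 3)*(k + 4)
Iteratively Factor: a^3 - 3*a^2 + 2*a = (a - 1)*(a^2 - 2*a) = (a - 2)*(a - 1)*(a)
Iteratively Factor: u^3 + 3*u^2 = (u + 3)*(u^2) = u*(u + 3)*(u)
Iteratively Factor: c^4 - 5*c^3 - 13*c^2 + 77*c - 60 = (c - 5)*(c^3 - 13*c + 12) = (c - 5)*(c + 4)*(c^2 - 4*c + 3) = (c - 5)*(c - 1)*(c + 4)*(c - 3)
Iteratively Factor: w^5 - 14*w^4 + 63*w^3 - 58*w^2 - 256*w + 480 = (w + 2)*(w^4 - 16*w^3 + 95*w^2 - 248*w + 240) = (w - 4)*(w + 2)*(w^3 - 12*w^2 + 47*w - 60) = (w - 5)*(w - 4)*(w + 2)*(w^2 - 7*w + 12) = (w - 5)*(w - 4)^2*(w + 2)*(w - 3)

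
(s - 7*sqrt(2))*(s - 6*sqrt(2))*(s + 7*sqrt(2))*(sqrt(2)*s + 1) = sqrt(2)*s^4 - 11*s^3 - 104*sqrt(2)*s^2 + 1078*s + 588*sqrt(2)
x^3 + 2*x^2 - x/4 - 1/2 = (x - 1/2)*(x + 1/2)*(x + 2)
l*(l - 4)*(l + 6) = l^3 + 2*l^2 - 24*l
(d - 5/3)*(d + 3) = d^2 + 4*d/3 - 5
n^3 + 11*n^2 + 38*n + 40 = (n + 2)*(n + 4)*(n + 5)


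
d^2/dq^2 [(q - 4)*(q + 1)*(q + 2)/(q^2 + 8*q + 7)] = 110/(q^3 + 21*q^2 + 147*q + 343)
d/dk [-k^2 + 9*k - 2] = 9 - 2*k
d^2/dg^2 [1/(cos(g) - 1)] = (sin(g)^2 - cos(g) + 1)/(cos(g) - 1)^3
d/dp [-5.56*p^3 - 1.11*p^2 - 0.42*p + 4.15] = -16.68*p^2 - 2.22*p - 0.42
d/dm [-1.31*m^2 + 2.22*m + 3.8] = 2.22 - 2.62*m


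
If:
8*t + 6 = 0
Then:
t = -3/4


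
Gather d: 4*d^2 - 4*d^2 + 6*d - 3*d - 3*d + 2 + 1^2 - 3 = 0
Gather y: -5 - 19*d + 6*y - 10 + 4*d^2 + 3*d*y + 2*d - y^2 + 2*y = 4*d^2 - 17*d - y^2 + y*(3*d + 8) - 15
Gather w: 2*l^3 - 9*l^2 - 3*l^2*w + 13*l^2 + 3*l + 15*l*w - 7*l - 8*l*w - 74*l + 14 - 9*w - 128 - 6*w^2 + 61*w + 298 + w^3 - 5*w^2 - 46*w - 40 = 2*l^3 + 4*l^2 - 78*l + w^3 - 11*w^2 + w*(-3*l^2 + 7*l + 6) + 144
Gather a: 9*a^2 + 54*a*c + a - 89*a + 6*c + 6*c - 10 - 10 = 9*a^2 + a*(54*c - 88) + 12*c - 20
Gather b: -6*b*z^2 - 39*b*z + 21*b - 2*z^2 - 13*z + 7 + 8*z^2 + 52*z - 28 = b*(-6*z^2 - 39*z + 21) + 6*z^2 + 39*z - 21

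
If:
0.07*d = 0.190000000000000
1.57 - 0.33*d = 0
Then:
No Solution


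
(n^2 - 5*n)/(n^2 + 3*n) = (n - 5)/(n + 3)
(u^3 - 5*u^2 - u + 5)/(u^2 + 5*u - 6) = (u^2 - 4*u - 5)/(u + 6)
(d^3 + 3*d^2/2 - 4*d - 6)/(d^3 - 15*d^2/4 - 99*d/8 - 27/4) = 4*(d^2 - 4)/(4*d^2 - 21*d - 18)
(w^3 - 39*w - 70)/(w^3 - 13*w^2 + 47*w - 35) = (w^2 + 7*w + 10)/(w^2 - 6*w + 5)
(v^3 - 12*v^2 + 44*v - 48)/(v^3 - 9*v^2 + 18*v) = (v^2 - 6*v + 8)/(v*(v - 3))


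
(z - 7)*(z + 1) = z^2 - 6*z - 7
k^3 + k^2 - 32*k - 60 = (k - 6)*(k + 2)*(k + 5)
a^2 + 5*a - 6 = (a - 1)*(a + 6)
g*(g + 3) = g^2 + 3*g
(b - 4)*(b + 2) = b^2 - 2*b - 8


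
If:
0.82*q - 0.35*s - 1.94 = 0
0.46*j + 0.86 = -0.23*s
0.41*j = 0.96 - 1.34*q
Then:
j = 0.10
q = 0.69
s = -3.93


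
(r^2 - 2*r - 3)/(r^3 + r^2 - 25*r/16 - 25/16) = 16*(r - 3)/(16*r^2 - 25)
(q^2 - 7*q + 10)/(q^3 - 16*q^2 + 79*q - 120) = (q - 2)/(q^2 - 11*q + 24)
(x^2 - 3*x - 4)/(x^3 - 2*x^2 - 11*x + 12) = (x + 1)/(x^2 + 2*x - 3)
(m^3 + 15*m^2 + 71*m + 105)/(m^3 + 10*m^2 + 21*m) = (m + 5)/m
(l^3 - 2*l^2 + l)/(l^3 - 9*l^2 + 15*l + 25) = l*(l^2 - 2*l + 1)/(l^3 - 9*l^2 + 15*l + 25)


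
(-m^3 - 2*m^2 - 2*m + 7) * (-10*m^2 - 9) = 10*m^5 + 20*m^4 + 29*m^3 - 52*m^2 + 18*m - 63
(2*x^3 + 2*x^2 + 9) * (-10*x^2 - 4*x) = -20*x^5 - 28*x^4 - 8*x^3 - 90*x^2 - 36*x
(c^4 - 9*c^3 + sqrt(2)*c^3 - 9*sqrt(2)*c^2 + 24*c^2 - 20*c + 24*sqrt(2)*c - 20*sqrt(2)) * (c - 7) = c^5 - 16*c^4 + sqrt(2)*c^4 - 16*sqrt(2)*c^3 + 87*c^3 - 188*c^2 + 87*sqrt(2)*c^2 - 188*sqrt(2)*c + 140*c + 140*sqrt(2)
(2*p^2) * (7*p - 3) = 14*p^3 - 6*p^2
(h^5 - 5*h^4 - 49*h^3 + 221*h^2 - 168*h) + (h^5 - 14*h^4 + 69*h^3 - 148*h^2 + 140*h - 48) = 2*h^5 - 19*h^4 + 20*h^3 + 73*h^2 - 28*h - 48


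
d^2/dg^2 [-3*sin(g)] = 3*sin(g)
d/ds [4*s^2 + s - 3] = 8*s + 1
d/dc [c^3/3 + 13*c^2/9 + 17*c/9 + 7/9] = c^2 + 26*c/9 + 17/9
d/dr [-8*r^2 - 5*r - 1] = -16*r - 5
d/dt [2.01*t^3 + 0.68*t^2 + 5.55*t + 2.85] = 6.03*t^2 + 1.36*t + 5.55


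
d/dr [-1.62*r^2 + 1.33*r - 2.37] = 1.33 - 3.24*r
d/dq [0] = 0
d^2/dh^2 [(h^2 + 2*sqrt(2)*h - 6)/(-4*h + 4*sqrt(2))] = 0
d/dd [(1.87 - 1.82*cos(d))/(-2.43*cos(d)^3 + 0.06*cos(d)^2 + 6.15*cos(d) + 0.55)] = (8.8452*cos(d)^3 - 13.7415*cos(d)^2 + 0.224399999999999*cos(d) + 12.5015)*sin(d)/(5.9049*cos(d)^6 - 0.2916*cos(d)^5 - 29.8854*cos(d)^4 - 1.935*cos(d)^3 + 37.8885*cos(d)^2 + 6.765*cos(d) + 0.3025)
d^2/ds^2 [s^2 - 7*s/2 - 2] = 2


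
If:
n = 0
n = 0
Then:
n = 0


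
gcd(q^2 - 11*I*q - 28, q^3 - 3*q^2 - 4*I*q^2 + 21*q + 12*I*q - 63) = q - 7*I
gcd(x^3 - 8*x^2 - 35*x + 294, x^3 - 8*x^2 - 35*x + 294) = x^3 - 8*x^2 - 35*x + 294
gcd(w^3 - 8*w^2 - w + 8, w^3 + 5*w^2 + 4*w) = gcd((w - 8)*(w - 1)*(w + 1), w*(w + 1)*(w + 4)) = w + 1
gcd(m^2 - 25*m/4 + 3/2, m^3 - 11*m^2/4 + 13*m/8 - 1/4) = m - 1/4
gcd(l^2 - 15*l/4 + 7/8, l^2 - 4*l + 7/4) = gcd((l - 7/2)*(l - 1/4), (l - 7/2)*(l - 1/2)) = l - 7/2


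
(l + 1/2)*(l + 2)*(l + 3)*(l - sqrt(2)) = l^4 - sqrt(2)*l^3 + 11*l^3/2 - 11*sqrt(2)*l^2/2 + 17*l^2/2 - 17*sqrt(2)*l/2 + 3*l - 3*sqrt(2)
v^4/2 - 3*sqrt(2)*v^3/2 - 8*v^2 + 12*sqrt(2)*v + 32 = (v/2 + sqrt(2))*(v - 4*sqrt(2))*(v - 2*sqrt(2))*(v + sqrt(2))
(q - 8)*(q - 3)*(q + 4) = q^3 - 7*q^2 - 20*q + 96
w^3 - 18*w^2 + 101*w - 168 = (w - 8)*(w - 7)*(w - 3)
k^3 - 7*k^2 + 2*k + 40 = (k - 5)*(k - 4)*(k + 2)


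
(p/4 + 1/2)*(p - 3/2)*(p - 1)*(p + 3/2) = p^4/4 + p^3/4 - 17*p^2/16 - 9*p/16 + 9/8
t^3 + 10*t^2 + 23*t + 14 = (t + 1)*(t + 2)*(t + 7)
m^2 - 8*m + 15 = (m - 5)*(m - 3)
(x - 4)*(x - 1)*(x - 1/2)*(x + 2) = x^4 - 7*x^3/2 - 9*x^2/2 + 11*x - 4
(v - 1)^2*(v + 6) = v^3 + 4*v^2 - 11*v + 6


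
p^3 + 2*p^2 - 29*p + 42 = (p - 3)*(p - 2)*(p + 7)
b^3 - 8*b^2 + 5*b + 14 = (b - 7)*(b - 2)*(b + 1)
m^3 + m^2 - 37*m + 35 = (m - 5)*(m - 1)*(m + 7)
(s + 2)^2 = s^2 + 4*s + 4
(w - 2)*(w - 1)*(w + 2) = w^3 - w^2 - 4*w + 4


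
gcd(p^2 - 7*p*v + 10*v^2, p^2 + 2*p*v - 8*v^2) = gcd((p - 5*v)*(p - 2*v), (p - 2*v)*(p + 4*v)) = p - 2*v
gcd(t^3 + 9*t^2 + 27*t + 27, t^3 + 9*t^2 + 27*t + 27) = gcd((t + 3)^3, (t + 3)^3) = t^3 + 9*t^2 + 27*t + 27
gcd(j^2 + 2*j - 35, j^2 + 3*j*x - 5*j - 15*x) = j - 5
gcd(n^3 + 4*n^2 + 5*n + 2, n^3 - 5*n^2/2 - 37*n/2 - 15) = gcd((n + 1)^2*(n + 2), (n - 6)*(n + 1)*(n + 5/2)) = n + 1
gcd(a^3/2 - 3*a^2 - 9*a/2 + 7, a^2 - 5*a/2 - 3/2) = 1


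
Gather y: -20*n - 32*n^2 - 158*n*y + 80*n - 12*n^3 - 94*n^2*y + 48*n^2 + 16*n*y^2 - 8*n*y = -12*n^3 + 16*n^2 + 16*n*y^2 + 60*n + y*(-94*n^2 - 166*n)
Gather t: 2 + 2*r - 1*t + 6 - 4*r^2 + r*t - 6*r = -4*r^2 - 4*r + t*(r - 1) + 8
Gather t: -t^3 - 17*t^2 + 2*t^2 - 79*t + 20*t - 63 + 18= -t^3 - 15*t^2 - 59*t - 45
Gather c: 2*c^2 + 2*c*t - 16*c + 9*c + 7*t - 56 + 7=2*c^2 + c*(2*t - 7) + 7*t - 49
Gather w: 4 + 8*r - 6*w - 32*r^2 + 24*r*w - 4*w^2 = -32*r^2 + 8*r - 4*w^2 + w*(24*r - 6) + 4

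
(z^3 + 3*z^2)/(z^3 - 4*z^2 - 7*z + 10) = z^2*(z + 3)/(z^3 - 4*z^2 - 7*z + 10)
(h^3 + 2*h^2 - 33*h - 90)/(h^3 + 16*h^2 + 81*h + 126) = (h^2 - h - 30)/(h^2 + 13*h + 42)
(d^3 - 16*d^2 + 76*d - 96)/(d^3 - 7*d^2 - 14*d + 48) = (d - 6)/(d + 3)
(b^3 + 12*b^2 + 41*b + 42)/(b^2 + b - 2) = (b^2 + 10*b + 21)/(b - 1)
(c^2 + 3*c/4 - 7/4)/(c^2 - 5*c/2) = (4*c^2 + 3*c - 7)/(2*c*(2*c - 5))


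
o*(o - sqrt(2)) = o^2 - sqrt(2)*o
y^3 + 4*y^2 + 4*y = y*(y + 2)^2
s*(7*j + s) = 7*j*s + s^2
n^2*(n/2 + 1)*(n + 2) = n^4/2 + 2*n^3 + 2*n^2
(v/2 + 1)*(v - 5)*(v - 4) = v^3/2 - 7*v^2/2 + v + 20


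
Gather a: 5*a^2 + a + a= 5*a^2 + 2*a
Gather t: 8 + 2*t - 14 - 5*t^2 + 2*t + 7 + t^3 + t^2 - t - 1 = t^3 - 4*t^2 + 3*t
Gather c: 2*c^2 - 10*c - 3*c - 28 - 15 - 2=2*c^2 - 13*c - 45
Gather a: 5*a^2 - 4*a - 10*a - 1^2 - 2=5*a^2 - 14*a - 3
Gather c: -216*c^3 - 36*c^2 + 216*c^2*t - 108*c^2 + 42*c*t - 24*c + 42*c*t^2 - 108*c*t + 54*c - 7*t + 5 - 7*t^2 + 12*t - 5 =-216*c^3 + c^2*(216*t - 144) + c*(42*t^2 - 66*t + 30) - 7*t^2 + 5*t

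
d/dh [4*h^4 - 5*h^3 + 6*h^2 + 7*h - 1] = 16*h^3 - 15*h^2 + 12*h + 7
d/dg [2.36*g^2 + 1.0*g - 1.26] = 4.72*g + 1.0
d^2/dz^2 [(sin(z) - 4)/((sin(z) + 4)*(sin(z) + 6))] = (-sin(z)^5 + 26*sin(z)^4 + 266*sin(z)^3 + 232*sin(z)^2 - 1920*sin(z) - 1088)/((sin(z) + 4)^3*(sin(z) + 6)^3)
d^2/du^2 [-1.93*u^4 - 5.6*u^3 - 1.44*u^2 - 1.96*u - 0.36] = -23.16*u^2 - 33.6*u - 2.88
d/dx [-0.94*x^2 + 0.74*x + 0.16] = 0.74 - 1.88*x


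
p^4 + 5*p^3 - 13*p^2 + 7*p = p*(p - 1)^2*(p + 7)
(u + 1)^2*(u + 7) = u^3 + 9*u^2 + 15*u + 7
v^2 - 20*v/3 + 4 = (v - 6)*(v - 2/3)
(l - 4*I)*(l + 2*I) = l^2 - 2*I*l + 8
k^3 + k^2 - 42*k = k*(k - 6)*(k + 7)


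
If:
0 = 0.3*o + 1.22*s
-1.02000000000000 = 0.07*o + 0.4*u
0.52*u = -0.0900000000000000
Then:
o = -13.58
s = 3.34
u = -0.17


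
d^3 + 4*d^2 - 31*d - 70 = (d - 5)*(d + 2)*(d + 7)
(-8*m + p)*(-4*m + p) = 32*m^2 - 12*m*p + p^2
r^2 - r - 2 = (r - 2)*(r + 1)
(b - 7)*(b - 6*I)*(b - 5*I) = b^3 - 7*b^2 - 11*I*b^2 - 30*b + 77*I*b + 210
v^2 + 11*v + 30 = (v + 5)*(v + 6)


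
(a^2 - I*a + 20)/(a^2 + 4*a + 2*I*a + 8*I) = (a^2 - I*a + 20)/(a^2 + 2*a*(2 + I) + 8*I)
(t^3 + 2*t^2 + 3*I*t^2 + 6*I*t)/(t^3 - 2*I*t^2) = (t^2 + t*(2 + 3*I) + 6*I)/(t*(t - 2*I))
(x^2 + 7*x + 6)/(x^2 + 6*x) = (x + 1)/x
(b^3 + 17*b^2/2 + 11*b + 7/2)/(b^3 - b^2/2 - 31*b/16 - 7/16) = 8*(2*b^2 + 15*b + 7)/(16*b^2 - 24*b - 7)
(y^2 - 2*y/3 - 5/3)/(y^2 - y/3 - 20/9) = 3*(y + 1)/(3*y + 4)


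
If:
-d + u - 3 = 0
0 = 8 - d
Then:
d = 8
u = 11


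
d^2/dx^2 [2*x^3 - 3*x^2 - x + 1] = 12*x - 6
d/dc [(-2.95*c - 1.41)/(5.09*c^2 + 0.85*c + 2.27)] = (15.0155*c^2 + 14.3538*c - 5.498)/(25.9081*c^4 + 8.653*c^3 + 23.8311*c^2 + 3.859*c + 5.1529)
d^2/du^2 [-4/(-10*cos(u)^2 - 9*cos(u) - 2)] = 4*(-400*sin(u)^4 + 201*sin(u)^2 + 711*cos(u)/2 - 135*cos(3*u)/2 + 321)/((2*cos(u) + 1)^3*(5*cos(u) + 2)^3)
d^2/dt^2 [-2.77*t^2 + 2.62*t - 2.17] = -5.54000000000000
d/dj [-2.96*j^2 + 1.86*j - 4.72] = 1.86 - 5.92*j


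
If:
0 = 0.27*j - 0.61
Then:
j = 2.26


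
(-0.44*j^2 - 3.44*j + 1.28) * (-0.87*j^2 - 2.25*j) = 0.3828*j^4 + 3.9828*j^3 + 6.6264*j^2 - 2.88*j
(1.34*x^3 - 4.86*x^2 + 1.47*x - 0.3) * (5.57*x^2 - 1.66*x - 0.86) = 7.4638*x^5 - 29.2946*x^4 + 15.1031*x^3 + 0.0684000000000005*x^2 - 0.7662*x + 0.258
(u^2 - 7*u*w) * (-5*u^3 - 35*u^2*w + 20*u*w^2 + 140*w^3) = -5*u^5 + 265*u^3*w^2 - 980*u*w^4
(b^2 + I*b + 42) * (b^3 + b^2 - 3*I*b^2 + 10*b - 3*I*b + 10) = b^5 + b^4 - 2*I*b^4 + 55*b^3 - 2*I*b^3 + 55*b^2 - 116*I*b^2 + 420*b - 116*I*b + 420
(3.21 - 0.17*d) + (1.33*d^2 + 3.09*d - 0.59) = 1.33*d^2 + 2.92*d + 2.62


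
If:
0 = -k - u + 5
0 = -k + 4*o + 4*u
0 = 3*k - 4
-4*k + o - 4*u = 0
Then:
No Solution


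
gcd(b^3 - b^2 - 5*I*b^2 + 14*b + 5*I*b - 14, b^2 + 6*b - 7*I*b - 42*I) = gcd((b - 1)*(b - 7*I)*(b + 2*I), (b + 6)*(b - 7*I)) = b - 7*I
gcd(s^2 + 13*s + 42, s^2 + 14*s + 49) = s + 7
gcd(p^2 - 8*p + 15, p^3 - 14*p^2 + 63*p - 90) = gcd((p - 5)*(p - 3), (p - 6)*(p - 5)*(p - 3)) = p^2 - 8*p + 15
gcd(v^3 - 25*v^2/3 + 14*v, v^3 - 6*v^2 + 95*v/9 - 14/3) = v - 7/3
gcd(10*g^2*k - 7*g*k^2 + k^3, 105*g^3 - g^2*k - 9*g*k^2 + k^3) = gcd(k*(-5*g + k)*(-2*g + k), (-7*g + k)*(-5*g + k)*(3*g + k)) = 5*g - k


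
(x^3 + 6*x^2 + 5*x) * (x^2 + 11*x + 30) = x^5 + 17*x^4 + 101*x^3 + 235*x^2 + 150*x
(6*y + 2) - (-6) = 6*y + 8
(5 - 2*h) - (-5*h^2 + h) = 5*h^2 - 3*h + 5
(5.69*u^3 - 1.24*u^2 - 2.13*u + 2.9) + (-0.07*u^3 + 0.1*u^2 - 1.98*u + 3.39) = 5.62*u^3 - 1.14*u^2 - 4.11*u + 6.29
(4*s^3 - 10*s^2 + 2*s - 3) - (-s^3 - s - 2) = 5*s^3 - 10*s^2 + 3*s - 1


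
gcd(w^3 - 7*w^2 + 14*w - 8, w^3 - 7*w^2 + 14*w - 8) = w^3 - 7*w^2 + 14*w - 8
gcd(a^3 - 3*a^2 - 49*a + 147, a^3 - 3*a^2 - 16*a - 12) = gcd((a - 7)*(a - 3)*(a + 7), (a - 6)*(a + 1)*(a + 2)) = 1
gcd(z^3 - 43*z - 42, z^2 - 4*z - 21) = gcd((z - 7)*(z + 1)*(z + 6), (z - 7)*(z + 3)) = z - 7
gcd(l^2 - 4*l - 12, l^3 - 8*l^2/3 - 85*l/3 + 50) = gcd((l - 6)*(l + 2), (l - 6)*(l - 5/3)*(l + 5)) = l - 6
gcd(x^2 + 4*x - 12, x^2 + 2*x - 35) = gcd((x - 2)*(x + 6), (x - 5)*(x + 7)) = 1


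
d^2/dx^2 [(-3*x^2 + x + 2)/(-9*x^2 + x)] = 4*(-27*x^3 - 243*x^2 + 27*x - 1)/(x^3*(729*x^3 - 243*x^2 + 27*x - 1))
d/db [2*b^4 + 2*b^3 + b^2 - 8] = 2*b*(4*b^2 + 3*b + 1)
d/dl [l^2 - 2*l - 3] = 2*l - 2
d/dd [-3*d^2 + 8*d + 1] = 8 - 6*d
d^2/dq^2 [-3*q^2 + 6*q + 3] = -6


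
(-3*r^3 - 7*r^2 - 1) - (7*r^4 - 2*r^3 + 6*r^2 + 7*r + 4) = -7*r^4 - r^3 - 13*r^2 - 7*r - 5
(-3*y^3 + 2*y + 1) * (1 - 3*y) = 9*y^4 - 3*y^3 - 6*y^2 - y + 1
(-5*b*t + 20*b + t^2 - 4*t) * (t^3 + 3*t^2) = -5*b*t^4 + 5*b*t^3 + 60*b*t^2 + t^5 - t^4 - 12*t^3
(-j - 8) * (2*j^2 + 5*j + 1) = -2*j^3 - 21*j^2 - 41*j - 8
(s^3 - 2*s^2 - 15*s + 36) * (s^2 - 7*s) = s^5 - 9*s^4 - s^3 + 141*s^2 - 252*s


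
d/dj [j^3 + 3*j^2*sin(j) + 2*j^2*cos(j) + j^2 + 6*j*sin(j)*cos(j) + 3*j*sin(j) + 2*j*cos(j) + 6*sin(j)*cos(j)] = -2*j^2*sin(j) + 3*j^2*cos(j) + 3*j^2 + 4*j*sin(j) + 7*j*cos(j) + 6*j*cos(2*j) + 2*j + 3*sin(j) + 3*sin(2*j) + 2*cos(j) + 6*cos(2*j)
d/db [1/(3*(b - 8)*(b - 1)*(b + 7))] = (-(b - 8)*(b - 1) - (b - 8)*(b + 7) - (b - 1)*(b + 7))/(3*(b - 8)^2*(b - 1)^2*(b + 7)^2)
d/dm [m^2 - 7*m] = 2*m - 7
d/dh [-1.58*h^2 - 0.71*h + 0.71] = -3.16*h - 0.71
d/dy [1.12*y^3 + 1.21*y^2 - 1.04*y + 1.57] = 3.36*y^2 + 2.42*y - 1.04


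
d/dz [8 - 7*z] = -7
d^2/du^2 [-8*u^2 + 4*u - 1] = -16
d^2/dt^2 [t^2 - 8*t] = 2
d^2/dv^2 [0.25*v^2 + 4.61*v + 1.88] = 0.500000000000000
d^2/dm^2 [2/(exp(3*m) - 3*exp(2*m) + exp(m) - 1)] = 2*((-9*exp(2*m) + 12*exp(m) - 1)*(exp(3*m) - 3*exp(2*m) + exp(m) - 1) + 2*(3*exp(2*m) - 6*exp(m) + 1)^2*exp(m))*exp(m)/(exp(3*m) - 3*exp(2*m) + exp(m) - 1)^3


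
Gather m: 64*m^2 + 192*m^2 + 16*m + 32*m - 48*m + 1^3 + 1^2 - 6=256*m^2 - 4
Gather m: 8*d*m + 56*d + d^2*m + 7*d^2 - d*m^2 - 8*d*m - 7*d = d^2*m + 7*d^2 - d*m^2 + 49*d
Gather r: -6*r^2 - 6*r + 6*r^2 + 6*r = 0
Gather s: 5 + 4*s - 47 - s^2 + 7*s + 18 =-s^2 + 11*s - 24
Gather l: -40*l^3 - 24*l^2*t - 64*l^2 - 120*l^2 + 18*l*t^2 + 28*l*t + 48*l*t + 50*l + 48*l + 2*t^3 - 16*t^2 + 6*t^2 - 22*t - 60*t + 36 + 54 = -40*l^3 + l^2*(-24*t - 184) + l*(18*t^2 + 76*t + 98) + 2*t^3 - 10*t^2 - 82*t + 90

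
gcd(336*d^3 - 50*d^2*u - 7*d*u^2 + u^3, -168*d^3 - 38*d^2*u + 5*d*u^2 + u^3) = -42*d^2 + d*u + u^2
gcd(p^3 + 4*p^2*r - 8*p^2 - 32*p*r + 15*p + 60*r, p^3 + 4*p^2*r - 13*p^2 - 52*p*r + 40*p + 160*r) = p^2 + 4*p*r - 5*p - 20*r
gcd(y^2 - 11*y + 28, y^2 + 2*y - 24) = y - 4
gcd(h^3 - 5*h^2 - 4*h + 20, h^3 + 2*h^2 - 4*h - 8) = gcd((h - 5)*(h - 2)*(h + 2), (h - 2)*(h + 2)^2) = h^2 - 4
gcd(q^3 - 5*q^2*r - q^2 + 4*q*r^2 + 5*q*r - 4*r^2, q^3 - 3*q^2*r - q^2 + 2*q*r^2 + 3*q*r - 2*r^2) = q^2 - q*r - q + r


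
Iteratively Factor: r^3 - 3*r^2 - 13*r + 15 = (r - 5)*(r^2 + 2*r - 3) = (r - 5)*(r + 3)*(r - 1)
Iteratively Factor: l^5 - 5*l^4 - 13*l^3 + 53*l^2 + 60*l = (l + 1)*(l^4 - 6*l^3 - 7*l^2 + 60*l) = (l - 4)*(l + 1)*(l^3 - 2*l^2 - 15*l) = (l - 4)*(l + 1)*(l + 3)*(l^2 - 5*l) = l*(l - 4)*(l + 1)*(l + 3)*(l - 5)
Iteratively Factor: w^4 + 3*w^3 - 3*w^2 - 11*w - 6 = (w - 2)*(w^3 + 5*w^2 + 7*w + 3) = (w - 2)*(w + 1)*(w^2 + 4*w + 3) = (w - 2)*(w + 1)^2*(w + 3)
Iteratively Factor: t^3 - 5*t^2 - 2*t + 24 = (t - 4)*(t^2 - t - 6) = (t - 4)*(t + 2)*(t - 3)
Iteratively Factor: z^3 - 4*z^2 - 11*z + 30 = (z - 2)*(z^2 - 2*z - 15) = (z - 5)*(z - 2)*(z + 3)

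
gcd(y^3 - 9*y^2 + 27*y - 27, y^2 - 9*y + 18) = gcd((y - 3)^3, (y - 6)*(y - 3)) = y - 3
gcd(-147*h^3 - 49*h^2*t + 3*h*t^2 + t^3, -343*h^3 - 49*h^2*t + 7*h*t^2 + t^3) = -49*h^2 + t^2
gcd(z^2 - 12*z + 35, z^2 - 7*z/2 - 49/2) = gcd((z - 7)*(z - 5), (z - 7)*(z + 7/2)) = z - 7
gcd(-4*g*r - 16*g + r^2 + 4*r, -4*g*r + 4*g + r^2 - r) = -4*g + r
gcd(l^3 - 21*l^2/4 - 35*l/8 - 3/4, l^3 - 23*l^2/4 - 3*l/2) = l^2 - 23*l/4 - 3/2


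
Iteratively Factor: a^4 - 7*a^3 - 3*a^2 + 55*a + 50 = (a + 2)*(a^3 - 9*a^2 + 15*a + 25) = (a - 5)*(a + 2)*(a^2 - 4*a - 5) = (a - 5)*(a + 1)*(a + 2)*(a - 5)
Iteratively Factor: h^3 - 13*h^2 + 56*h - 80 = (h - 4)*(h^2 - 9*h + 20) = (h - 5)*(h - 4)*(h - 4)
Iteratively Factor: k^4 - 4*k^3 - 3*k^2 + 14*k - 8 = (k + 2)*(k^3 - 6*k^2 + 9*k - 4) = (k - 4)*(k + 2)*(k^2 - 2*k + 1) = (k - 4)*(k - 1)*(k + 2)*(k - 1)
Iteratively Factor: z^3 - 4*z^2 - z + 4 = (z + 1)*(z^2 - 5*z + 4) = (z - 4)*(z + 1)*(z - 1)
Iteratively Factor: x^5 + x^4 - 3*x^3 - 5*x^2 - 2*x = (x - 2)*(x^4 + 3*x^3 + 3*x^2 + x) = (x - 2)*(x + 1)*(x^3 + 2*x^2 + x) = x*(x - 2)*(x + 1)*(x^2 + 2*x + 1) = x*(x - 2)*(x + 1)^2*(x + 1)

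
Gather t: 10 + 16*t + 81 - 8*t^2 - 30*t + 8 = -8*t^2 - 14*t + 99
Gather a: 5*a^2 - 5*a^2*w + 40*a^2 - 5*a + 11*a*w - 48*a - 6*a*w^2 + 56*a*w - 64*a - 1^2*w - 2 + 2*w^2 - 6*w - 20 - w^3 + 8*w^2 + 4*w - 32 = a^2*(45 - 5*w) + a*(-6*w^2 + 67*w - 117) - w^3 + 10*w^2 - 3*w - 54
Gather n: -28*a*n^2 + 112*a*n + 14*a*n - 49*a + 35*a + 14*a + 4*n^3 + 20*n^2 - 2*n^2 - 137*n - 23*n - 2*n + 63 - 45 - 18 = 4*n^3 + n^2*(18 - 28*a) + n*(126*a - 162)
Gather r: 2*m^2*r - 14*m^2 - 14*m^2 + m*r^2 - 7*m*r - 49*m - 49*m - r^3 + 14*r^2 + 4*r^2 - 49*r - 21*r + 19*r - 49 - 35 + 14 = -28*m^2 - 98*m - r^3 + r^2*(m + 18) + r*(2*m^2 - 7*m - 51) - 70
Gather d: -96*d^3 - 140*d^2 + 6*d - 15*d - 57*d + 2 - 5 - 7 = -96*d^3 - 140*d^2 - 66*d - 10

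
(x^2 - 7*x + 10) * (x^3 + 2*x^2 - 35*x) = x^5 - 5*x^4 - 39*x^3 + 265*x^2 - 350*x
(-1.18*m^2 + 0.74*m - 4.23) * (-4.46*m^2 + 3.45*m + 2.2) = 5.2628*m^4 - 7.3714*m^3 + 18.8228*m^2 - 12.9655*m - 9.306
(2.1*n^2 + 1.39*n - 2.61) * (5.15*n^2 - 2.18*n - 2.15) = 10.815*n^4 + 2.5805*n^3 - 20.9867*n^2 + 2.7013*n + 5.6115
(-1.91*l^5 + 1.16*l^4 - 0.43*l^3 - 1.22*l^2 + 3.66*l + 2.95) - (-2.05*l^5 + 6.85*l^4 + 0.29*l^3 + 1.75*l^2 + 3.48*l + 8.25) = 0.14*l^5 - 5.69*l^4 - 0.72*l^3 - 2.97*l^2 + 0.18*l - 5.3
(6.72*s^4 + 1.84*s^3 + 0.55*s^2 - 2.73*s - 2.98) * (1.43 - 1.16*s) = -7.7952*s^5 + 7.4752*s^4 + 1.9932*s^3 + 3.9533*s^2 - 0.4471*s - 4.2614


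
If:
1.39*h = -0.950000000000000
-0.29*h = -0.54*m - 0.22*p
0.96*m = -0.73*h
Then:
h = -0.68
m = 0.52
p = -2.18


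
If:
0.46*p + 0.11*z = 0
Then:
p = -0.239130434782609*z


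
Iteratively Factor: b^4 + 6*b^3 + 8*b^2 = (b)*(b^3 + 6*b^2 + 8*b) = b*(b + 2)*(b^2 + 4*b) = b^2*(b + 2)*(b + 4)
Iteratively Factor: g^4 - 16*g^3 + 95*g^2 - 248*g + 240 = (g - 4)*(g^3 - 12*g^2 + 47*g - 60) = (g - 4)^2*(g^2 - 8*g + 15) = (g - 4)^2*(g - 3)*(g - 5)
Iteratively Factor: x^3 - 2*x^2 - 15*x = (x - 5)*(x^2 + 3*x) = (x - 5)*(x + 3)*(x)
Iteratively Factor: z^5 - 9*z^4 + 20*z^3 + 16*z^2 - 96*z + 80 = (z - 5)*(z^4 - 4*z^3 + 16*z - 16) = (z - 5)*(z - 2)*(z^3 - 2*z^2 - 4*z + 8) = (z - 5)*(z - 2)*(z + 2)*(z^2 - 4*z + 4) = (z - 5)*(z - 2)^2*(z + 2)*(z - 2)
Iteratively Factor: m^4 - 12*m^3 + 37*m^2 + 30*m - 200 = (m - 4)*(m^3 - 8*m^2 + 5*m + 50) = (m - 5)*(m - 4)*(m^2 - 3*m - 10) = (m - 5)*(m - 4)*(m + 2)*(m - 5)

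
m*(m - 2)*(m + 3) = m^3 + m^2 - 6*m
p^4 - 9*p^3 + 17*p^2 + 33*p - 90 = (p - 5)*(p - 3)^2*(p + 2)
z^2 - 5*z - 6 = (z - 6)*(z + 1)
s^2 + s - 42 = (s - 6)*(s + 7)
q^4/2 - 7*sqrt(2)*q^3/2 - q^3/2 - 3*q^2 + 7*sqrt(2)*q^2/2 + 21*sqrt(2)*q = q*(q/2 + 1)*(q - 3)*(q - 7*sqrt(2))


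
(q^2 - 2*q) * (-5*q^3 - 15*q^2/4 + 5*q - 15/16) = -5*q^5 + 25*q^4/4 + 25*q^3/2 - 175*q^2/16 + 15*q/8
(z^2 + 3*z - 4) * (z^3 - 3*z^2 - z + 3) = z^5 - 14*z^3 + 12*z^2 + 13*z - 12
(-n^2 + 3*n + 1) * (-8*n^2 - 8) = 8*n^4 - 24*n^3 - 24*n - 8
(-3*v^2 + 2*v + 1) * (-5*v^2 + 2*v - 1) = 15*v^4 - 16*v^3 + 2*v^2 - 1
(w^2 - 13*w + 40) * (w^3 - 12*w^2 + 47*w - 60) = w^5 - 25*w^4 + 243*w^3 - 1151*w^2 + 2660*w - 2400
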